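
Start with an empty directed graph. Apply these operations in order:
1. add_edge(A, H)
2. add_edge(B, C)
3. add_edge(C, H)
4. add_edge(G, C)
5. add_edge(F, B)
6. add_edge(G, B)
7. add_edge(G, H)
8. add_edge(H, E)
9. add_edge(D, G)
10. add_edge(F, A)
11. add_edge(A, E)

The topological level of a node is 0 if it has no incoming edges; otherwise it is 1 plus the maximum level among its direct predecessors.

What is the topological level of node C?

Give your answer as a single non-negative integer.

Answer: 3

Derivation:
Op 1: add_edge(A, H). Edges now: 1
Op 2: add_edge(B, C). Edges now: 2
Op 3: add_edge(C, H). Edges now: 3
Op 4: add_edge(G, C). Edges now: 4
Op 5: add_edge(F, B). Edges now: 5
Op 6: add_edge(G, B). Edges now: 6
Op 7: add_edge(G, H). Edges now: 7
Op 8: add_edge(H, E). Edges now: 8
Op 9: add_edge(D, G). Edges now: 9
Op 10: add_edge(F, A). Edges now: 10
Op 11: add_edge(A, E). Edges now: 11
Compute levels (Kahn BFS):
  sources (in-degree 0): D, F
  process D: level=0
    D->G: in-degree(G)=0, level(G)=1, enqueue
  process F: level=0
    F->A: in-degree(A)=0, level(A)=1, enqueue
    F->B: in-degree(B)=1, level(B)>=1
  process G: level=1
    G->B: in-degree(B)=0, level(B)=2, enqueue
    G->C: in-degree(C)=1, level(C)>=2
    G->H: in-degree(H)=2, level(H)>=2
  process A: level=1
    A->E: in-degree(E)=1, level(E)>=2
    A->H: in-degree(H)=1, level(H)>=2
  process B: level=2
    B->C: in-degree(C)=0, level(C)=3, enqueue
  process C: level=3
    C->H: in-degree(H)=0, level(H)=4, enqueue
  process H: level=4
    H->E: in-degree(E)=0, level(E)=5, enqueue
  process E: level=5
All levels: A:1, B:2, C:3, D:0, E:5, F:0, G:1, H:4
level(C) = 3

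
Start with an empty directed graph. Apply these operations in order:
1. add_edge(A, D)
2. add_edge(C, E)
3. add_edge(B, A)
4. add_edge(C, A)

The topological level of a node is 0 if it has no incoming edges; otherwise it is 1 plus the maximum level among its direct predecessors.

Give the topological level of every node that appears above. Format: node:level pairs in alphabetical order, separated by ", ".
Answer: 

Op 1: add_edge(A, D). Edges now: 1
Op 2: add_edge(C, E). Edges now: 2
Op 3: add_edge(B, A). Edges now: 3
Op 4: add_edge(C, A). Edges now: 4
Compute levels (Kahn BFS):
  sources (in-degree 0): B, C
  process B: level=0
    B->A: in-degree(A)=1, level(A)>=1
  process C: level=0
    C->A: in-degree(A)=0, level(A)=1, enqueue
    C->E: in-degree(E)=0, level(E)=1, enqueue
  process A: level=1
    A->D: in-degree(D)=0, level(D)=2, enqueue
  process E: level=1
  process D: level=2
All levels: A:1, B:0, C:0, D:2, E:1

Answer: A:1, B:0, C:0, D:2, E:1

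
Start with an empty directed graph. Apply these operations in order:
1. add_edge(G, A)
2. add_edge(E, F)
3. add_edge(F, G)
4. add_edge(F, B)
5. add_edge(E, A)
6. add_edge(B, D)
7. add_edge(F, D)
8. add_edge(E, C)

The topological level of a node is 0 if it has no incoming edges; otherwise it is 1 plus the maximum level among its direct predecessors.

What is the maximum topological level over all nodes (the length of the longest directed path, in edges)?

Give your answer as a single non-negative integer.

Op 1: add_edge(G, A). Edges now: 1
Op 2: add_edge(E, F). Edges now: 2
Op 3: add_edge(F, G). Edges now: 3
Op 4: add_edge(F, B). Edges now: 4
Op 5: add_edge(E, A). Edges now: 5
Op 6: add_edge(B, D). Edges now: 6
Op 7: add_edge(F, D). Edges now: 7
Op 8: add_edge(E, C). Edges now: 8
Compute levels (Kahn BFS):
  sources (in-degree 0): E
  process E: level=0
    E->A: in-degree(A)=1, level(A)>=1
    E->C: in-degree(C)=0, level(C)=1, enqueue
    E->F: in-degree(F)=0, level(F)=1, enqueue
  process C: level=1
  process F: level=1
    F->B: in-degree(B)=0, level(B)=2, enqueue
    F->D: in-degree(D)=1, level(D)>=2
    F->G: in-degree(G)=0, level(G)=2, enqueue
  process B: level=2
    B->D: in-degree(D)=0, level(D)=3, enqueue
  process G: level=2
    G->A: in-degree(A)=0, level(A)=3, enqueue
  process D: level=3
  process A: level=3
All levels: A:3, B:2, C:1, D:3, E:0, F:1, G:2
max level = 3

Answer: 3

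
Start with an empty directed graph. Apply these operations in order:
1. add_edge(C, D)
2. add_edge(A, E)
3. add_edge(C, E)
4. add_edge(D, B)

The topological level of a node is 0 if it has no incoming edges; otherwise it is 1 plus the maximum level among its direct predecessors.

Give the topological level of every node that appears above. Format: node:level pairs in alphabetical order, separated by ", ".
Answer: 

Op 1: add_edge(C, D). Edges now: 1
Op 2: add_edge(A, E). Edges now: 2
Op 3: add_edge(C, E). Edges now: 3
Op 4: add_edge(D, B). Edges now: 4
Compute levels (Kahn BFS):
  sources (in-degree 0): A, C
  process A: level=0
    A->E: in-degree(E)=1, level(E)>=1
  process C: level=0
    C->D: in-degree(D)=0, level(D)=1, enqueue
    C->E: in-degree(E)=0, level(E)=1, enqueue
  process D: level=1
    D->B: in-degree(B)=0, level(B)=2, enqueue
  process E: level=1
  process B: level=2
All levels: A:0, B:2, C:0, D:1, E:1

Answer: A:0, B:2, C:0, D:1, E:1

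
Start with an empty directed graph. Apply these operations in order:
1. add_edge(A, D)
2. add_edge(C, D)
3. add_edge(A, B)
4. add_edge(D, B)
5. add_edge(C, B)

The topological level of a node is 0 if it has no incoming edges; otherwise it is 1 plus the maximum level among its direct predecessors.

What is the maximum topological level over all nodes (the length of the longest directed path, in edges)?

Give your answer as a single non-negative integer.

Answer: 2

Derivation:
Op 1: add_edge(A, D). Edges now: 1
Op 2: add_edge(C, D). Edges now: 2
Op 3: add_edge(A, B). Edges now: 3
Op 4: add_edge(D, B). Edges now: 4
Op 5: add_edge(C, B). Edges now: 5
Compute levels (Kahn BFS):
  sources (in-degree 0): A, C
  process A: level=0
    A->B: in-degree(B)=2, level(B)>=1
    A->D: in-degree(D)=1, level(D)>=1
  process C: level=0
    C->B: in-degree(B)=1, level(B)>=1
    C->D: in-degree(D)=0, level(D)=1, enqueue
  process D: level=1
    D->B: in-degree(B)=0, level(B)=2, enqueue
  process B: level=2
All levels: A:0, B:2, C:0, D:1
max level = 2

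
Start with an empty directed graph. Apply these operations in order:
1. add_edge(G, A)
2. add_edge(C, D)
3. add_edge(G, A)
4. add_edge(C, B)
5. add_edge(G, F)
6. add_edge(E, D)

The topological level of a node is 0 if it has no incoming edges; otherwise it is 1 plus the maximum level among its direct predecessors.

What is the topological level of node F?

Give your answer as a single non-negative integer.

Op 1: add_edge(G, A). Edges now: 1
Op 2: add_edge(C, D). Edges now: 2
Op 3: add_edge(G, A) (duplicate, no change). Edges now: 2
Op 4: add_edge(C, B). Edges now: 3
Op 5: add_edge(G, F). Edges now: 4
Op 6: add_edge(E, D). Edges now: 5
Compute levels (Kahn BFS):
  sources (in-degree 0): C, E, G
  process C: level=0
    C->B: in-degree(B)=0, level(B)=1, enqueue
    C->D: in-degree(D)=1, level(D)>=1
  process E: level=0
    E->D: in-degree(D)=0, level(D)=1, enqueue
  process G: level=0
    G->A: in-degree(A)=0, level(A)=1, enqueue
    G->F: in-degree(F)=0, level(F)=1, enqueue
  process B: level=1
  process D: level=1
  process A: level=1
  process F: level=1
All levels: A:1, B:1, C:0, D:1, E:0, F:1, G:0
level(F) = 1

Answer: 1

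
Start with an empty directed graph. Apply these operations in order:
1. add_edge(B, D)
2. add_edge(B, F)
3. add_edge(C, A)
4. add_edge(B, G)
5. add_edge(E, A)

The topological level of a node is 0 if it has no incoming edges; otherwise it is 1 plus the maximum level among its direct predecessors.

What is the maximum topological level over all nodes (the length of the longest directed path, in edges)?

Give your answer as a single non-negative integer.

Answer: 1

Derivation:
Op 1: add_edge(B, D). Edges now: 1
Op 2: add_edge(B, F). Edges now: 2
Op 3: add_edge(C, A). Edges now: 3
Op 4: add_edge(B, G). Edges now: 4
Op 5: add_edge(E, A). Edges now: 5
Compute levels (Kahn BFS):
  sources (in-degree 0): B, C, E
  process B: level=0
    B->D: in-degree(D)=0, level(D)=1, enqueue
    B->F: in-degree(F)=0, level(F)=1, enqueue
    B->G: in-degree(G)=0, level(G)=1, enqueue
  process C: level=0
    C->A: in-degree(A)=1, level(A)>=1
  process E: level=0
    E->A: in-degree(A)=0, level(A)=1, enqueue
  process D: level=1
  process F: level=1
  process G: level=1
  process A: level=1
All levels: A:1, B:0, C:0, D:1, E:0, F:1, G:1
max level = 1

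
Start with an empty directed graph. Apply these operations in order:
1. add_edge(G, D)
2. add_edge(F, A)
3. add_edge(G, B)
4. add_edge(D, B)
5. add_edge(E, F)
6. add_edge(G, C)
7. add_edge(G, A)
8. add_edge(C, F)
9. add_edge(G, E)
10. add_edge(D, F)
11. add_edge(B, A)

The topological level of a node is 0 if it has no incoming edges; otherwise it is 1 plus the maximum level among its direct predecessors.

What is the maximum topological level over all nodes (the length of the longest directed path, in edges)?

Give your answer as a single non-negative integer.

Answer: 3

Derivation:
Op 1: add_edge(G, D). Edges now: 1
Op 2: add_edge(F, A). Edges now: 2
Op 3: add_edge(G, B). Edges now: 3
Op 4: add_edge(D, B). Edges now: 4
Op 5: add_edge(E, F). Edges now: 5
Op 6: add_edge(G, C). Edges now: 6
Op 7: add_edge(G, A). Edges now: 7
Op 8: add_edge(C, F). Edges now: 8
Op 9: add_edge(G, E). Edges now: 9
Op 10: add_edge(D, F). Edges now: 10
Op 11: add_edge(B, A). Edges now: 11
Compute levels (Kahn BFS):
  sources (in-degree 0): G
  process G: level=0
    G->A: in-degree(A)=2, level(A)>=1
    G->B: in-degree(B)=1, level(B)>=1
    G->C: in-degree(C)=0, level(C)=1, enqueue
    G->D: in-degree(D)=0, level(D)=1, enqueue
    G->E: in-degree(E)=0, level(E)=1, enqueue
  process C: level=1
    C->F: in-degree(F)=2, level(F)>=2
  process D: level=1
    D->B: in-degree(B)=0, level(B)=2, enqueue
    D->F: in-degree(F)=1, level(F)>=2
  process E: level=1
    E->F: in-degree(F)=0, level(F)=2, enqueue
  process B: level=2
    B->A: in-degree(A)=1, level(A)>=3
  process F: level=2
    F->A: in-degree(A)=0, level(A)=3, enqueue
  process A: level=3
All levels: A:3, B:2, C:1, D:1, E:1, F:2, G:0
max level = 3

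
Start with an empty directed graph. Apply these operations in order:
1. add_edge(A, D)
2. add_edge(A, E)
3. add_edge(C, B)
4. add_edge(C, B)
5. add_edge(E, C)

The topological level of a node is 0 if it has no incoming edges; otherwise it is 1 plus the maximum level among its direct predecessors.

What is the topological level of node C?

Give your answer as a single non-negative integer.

Op 1: add_edge(A, D). Edges now: 1
Op 2: add_edge(A, E). Edges now: 2
Op 3: add_edge(C, B). Edges now: 3
Op 4: add_edge(C, B) (duplicate, no change). Edges now: 3
Op 5: add_edge(E, C). Edges now: 4
Compute levels (Kahn BFS):
  sources (in-degree 0): A
  process A: level=0
    A->D: in-degree(D)=0, level(D)=1, enqueue
    A->E: in-degree(E)=0, level(E)=1, enqueue
  process D: level=1
  process E: level=1
    E->C: in-degree(C)=0, level(C)=2, enqueue
  process C: level=2
    C->B: in-degree(B)=0, level(B)=3, enqueue
  process B: level=3
All levels: A:0, B:3, C:2, D:1, E:1
level(C) = 2

Answer: 2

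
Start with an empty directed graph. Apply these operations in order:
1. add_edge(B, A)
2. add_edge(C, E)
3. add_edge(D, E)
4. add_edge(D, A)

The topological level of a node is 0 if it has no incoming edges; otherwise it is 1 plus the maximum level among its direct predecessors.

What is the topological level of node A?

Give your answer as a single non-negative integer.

Op 1: add_edge(B, A). Edges now: 1
Op 2: add_edge(C, E). Edges now: 2
Op 3: add_edge(D, E). Edges now: 3
Op 4: add_edge(D, A). Edges now: 4
Compute levels (Kahn BFS):
  sources (in-degree 0): B, C, D
  process B: level=0
    B->A: in-degree(A)=1, level(A)>=1
  process C: level=0
    C->E: in-degree(E)=1, level(E)>=1
  process D: level=0
    D->A: in-degree(A)=0, level(A)=1, enqueue
    D->E: in-degree(E)=0, level(E)=1, enqueue
  process A: level=1
  process E: level=1
All levels: A:1, B:0, C:0, D:0, E:1
level(A) = 1

Answer: 1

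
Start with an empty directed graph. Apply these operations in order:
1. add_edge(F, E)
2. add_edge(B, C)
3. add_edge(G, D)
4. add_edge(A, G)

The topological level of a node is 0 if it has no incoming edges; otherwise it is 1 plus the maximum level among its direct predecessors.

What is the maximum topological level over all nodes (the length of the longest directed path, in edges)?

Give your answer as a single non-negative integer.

Answer: 2

Derivation:
Op 1: add_edge(F, E). Edges now: 1
Op 2: add_edge(B, C). Edges now: 2
Op 3: add_edge(G, D). Edges now: 3
Op 4: add_edge(A, G). Edges now: 4
Compute levels (Kahn BFS):
  sources (in-degree 0): A, B, F
  process A: level=0
    A->G: in-degree(G)=0, level(G)=1, enqueue
  process B: level=0
    B->C: in-degree(C)=0, level(C)=1, enqueue
  process F: level=0
    F->E: in-degree(E)=0, level(E)=1, enqueue
  process G: level=1
    G->D: in-degree(D)=0, level(D)=2, enqueue
  process C: level=1
  process E: level=1
  process D: level=2
All levels: A:0, B:0, C:1, D:2, E:1, F:0, G:1
max level = 2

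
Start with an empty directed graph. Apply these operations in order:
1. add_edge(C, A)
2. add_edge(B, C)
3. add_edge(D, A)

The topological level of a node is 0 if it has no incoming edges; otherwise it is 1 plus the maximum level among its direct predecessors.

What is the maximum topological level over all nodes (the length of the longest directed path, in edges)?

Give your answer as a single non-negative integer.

Op 1: add_edge(C, A). Edges now: 1
Op 2: add_edge(B, C). Edges now: 2
Op 3: add_edge(D, A). Edges now: 3
Compute levels (Kahn BFS):
  sources (in-degree 0): B, D
  process B: level=0
    B->C: in-degree(C)=0, level(C)=1, enqueue
  process D: level=0
    D->A: in-degree(A)=1, level(A)>=1
  process C: level=1
    C->A: in-degree(A)=0, level(A)=2, enqueue
  process A: level=2
All levels: A:2, B:0, C:1, D:0
max level = 2

Answer: 2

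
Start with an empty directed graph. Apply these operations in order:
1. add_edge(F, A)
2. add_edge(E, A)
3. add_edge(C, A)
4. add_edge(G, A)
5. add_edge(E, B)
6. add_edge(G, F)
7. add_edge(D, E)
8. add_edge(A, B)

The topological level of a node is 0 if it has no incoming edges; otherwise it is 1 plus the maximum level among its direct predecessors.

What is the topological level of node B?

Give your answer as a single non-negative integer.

Answer: 3

Derivation:
Op 1: add_edge(F, A). Edges now: 1
Op 2: add_edge(E, A). Edges now: 2
Op 3: add_edge(C, A). Edges now: 3
Op 4: add_edge(G, A). Edges now: 4
Op 5: add_edge(E, B). Edges now: 5
Op 6: add_edge(G, F). Edges now: 6
Op 7: add_edge(D, E). Edges now: 7
Op 8: add_edge(A, B). Edges now: 8
Compute levels (Kahn BFS):
  sources (in-degree 0): C, D, G
  process C: level=0
    C->A: in-degree(A)=3, level(A)>=1
  process D: level=0
    D->E: in-degree(E)=0, level(E)=1, enqueue
  process G: level=0
    G->A: in-degree(A)=2, level(A)>=1
    G->F: in-degree(F)=0, level(F)=1, enqueue
  process E: level=1
    E->A: in-degree(A)=1, level(A)>=2
    E->B: in-degree(B)=1, level(B)>=2
  process F: level=1
    F->A: in-degree(A)=0, level(A)=2, enqueue
  process A: level=2
    A->B: in-degree(B)=0, level(B)=3, enqueue
  process B: level=3
All levels: A:2, B:3, C:0, D:0, E:1, F:1, G:0
level(B) = 3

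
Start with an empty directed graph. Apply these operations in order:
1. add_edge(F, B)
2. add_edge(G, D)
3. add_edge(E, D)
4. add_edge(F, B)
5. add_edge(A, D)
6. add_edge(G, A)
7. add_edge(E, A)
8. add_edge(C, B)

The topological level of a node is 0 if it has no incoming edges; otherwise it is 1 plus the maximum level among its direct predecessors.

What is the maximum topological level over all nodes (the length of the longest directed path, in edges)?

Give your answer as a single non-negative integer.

Answer: 2

Derivation:
Op 1: add_edge(F, B). Edges now: 1
Op 2: add_edge(G, D). Edges now: 2
Op 3: add_edge(E, D). Edges now: 3
Op 4: add_edge(F, B) (duplicate, no change). Edges now: 3
Op 5: add_edge(A, D). Edges now: 4
Op 6: add_edge(G, A). Edges now: 5
Op 7: add_edge(E, A). Edges now: 6
Op 8: add_edge(C, B). Edges now: 7
Compute levels (Kahn BFS):
  sources (in-degree 0): C, E, F, G
  process C: level=0
    C->B: in-degree(B)=1, level(B)>=1
  process E: level=0
    E->A: in-degree(A)=1, level(A)>=1
    E->D: in-degree(D)=2, level(D)>=1
  process F: level=0
    F->B: in-degree(B)=0, level(B)=1, enqueue
  process G: level=0
    G->A: in-degree(A)=0, level(A)=1, enqueue
    G->D: in-degree(D)=1, level(D)>=1
  process B: level=1
  process A: level=1
    A->D: in-degree(D)=0, level(D)=2, enqueue
  process D: level=2
All levels: A:1, B:1, C:0, D:2, E:0, F:0, G:0
max level = 2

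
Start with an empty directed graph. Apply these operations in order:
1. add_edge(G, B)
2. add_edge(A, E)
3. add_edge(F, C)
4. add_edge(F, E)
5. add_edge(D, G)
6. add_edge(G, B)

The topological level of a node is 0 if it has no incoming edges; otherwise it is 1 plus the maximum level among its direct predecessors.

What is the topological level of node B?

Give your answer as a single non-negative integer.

Answer: 2

Derivation:
Op 1: add_edge(G, B). Edges now: 1
Op 2: add_edge(A, E). Edges now: 2
Op 3: add_edge(F, C). Edges now: 3
Op 4: add_edge(F, E). Edges now: 4
Op 5: add_edge(D, G). Edges now: 5
Op 6: add_edge(G, B) (duplicate, no change). Edges now: 5
Compute levels (Kahn BFS):
  sources (in-degree 0): A, D, F
  process A: level=0
    A->E: in-degree(E)=1, level(E)>=1
  process D: level=0
    D->G: in-degree(G)=0, level(G)=1, enqueue
  process F: level=0
    F->C: in-degree(C)=0, level(C)=1, enqueue
    F->E: in-degree(E)=0, level(E)=1, enqueue
  process G: level=1
    G->B: in-degree(B)=0, level(B)=2, enqueue
  process C: level=1
  process E: level=1
  process B: level=2
All levels: A:0, B:2, C:1, D:0, E:1, F:0, G:1
level(B) = 2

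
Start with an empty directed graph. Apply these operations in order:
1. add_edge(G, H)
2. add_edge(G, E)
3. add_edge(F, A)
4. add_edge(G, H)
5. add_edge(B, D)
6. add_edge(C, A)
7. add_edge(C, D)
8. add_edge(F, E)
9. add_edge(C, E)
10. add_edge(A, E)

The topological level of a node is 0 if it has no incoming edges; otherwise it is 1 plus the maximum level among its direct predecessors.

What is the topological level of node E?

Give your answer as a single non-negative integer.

Answer: 2

Derivation:
Op 1: add_edge(G, H). Edges now: 1
Op 2: add_edge(G, E). Edges now: 2
Op 3: add_edge(F, A). Edges now: 3
Op 4: add_edge(G, H) (duplicate, no change). Edges now: 3
Op 5: add_edge(B, D). Edges now: 4
Op 6: add_edge(C, A). Edges now: 5
Op 7: add_edge(C, D). Edges now: 6
Op 8: add_edge(F, E). Edges now: 7
Op 9: add_edge(C, E). Edges now: 8
Op 10: add_edge(A, E). Edges now: 9
Compute levels (Kahn BFS):
  sources (in-degree 0): B, C, F, G
  process B: level=0
    B->D: in-degree(D)=1, level(D)>=1
  process C: level=0
    C->A: in-degree(A)=1, level(A)>=1
    C->D: in-degree(D)=0, level(D)=1, enqueue
    C->E: in-degree(E)=3, level(E)>=1
  process F: level=0
    F->A: in-degree(A)=0, level(A)=1, enqueue
    F->E: in-degree(E)=2, level(E)>=1
  process G: level=0
    G->E: in-degree(E)=1, level(E)>=1
    G->H: in-degree(H)=0, level(H)=1, enqueue
  process D: level=1
  process A: level=1
    A->E: in-degree(E)=0, level(E)=2, enqueue
  process H: level=1
  process E: level=2
All levels: A:1, B:0, C:0, D:1, E:2, F:0, G:0, H:1
level(E) = 2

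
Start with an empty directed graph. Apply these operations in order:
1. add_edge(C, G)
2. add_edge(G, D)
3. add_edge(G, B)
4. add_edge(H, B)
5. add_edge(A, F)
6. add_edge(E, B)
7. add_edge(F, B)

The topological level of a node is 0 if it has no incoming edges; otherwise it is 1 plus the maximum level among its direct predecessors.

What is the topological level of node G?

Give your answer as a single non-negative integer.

Answer: 1

Derivation:
Op 1: add_edge(C, G). Edges now: 1
Op 2: add_edge(G, D). Edges now: 2
Op 3: add_edge(G, B). Edges now: 3
Op 4: add_edge(H, B). Edges now: 4
Op 5: add_edge(A, F). Edges now: 5
Op 6: add_edge(E, B). Edges now: 6
Op 7: add_edge(F, B). Edges now: 7
Compute levels (Kahn BFS):
  sources (in-degree 0): A, C, E, H
  process A: level=0
    A->F: in-degree(F)=0, level(F)=1, enqueue
  process C: level=0
    C->G: in-degree(G)=0, level(G)=1, enqueue
  process E: level=0
    E->B: in-degree(B)=3, level(B)>=1
  process H: level=0
    H->B: in-degree(B)=2, level(B)>=1
  process F: level=1
    F->B: in-degree(B)=1, level(B)>=2
  process G: level=1
    G->B: in-degree(B)=0, level(B)=2, enqueue
    G->D: in-degree(D)=0, level(D)=2, enqueue
  process B: level=2
  process D: level=2
All levels: A:0, B:2, C:0, D:2, E:0, F:1, G:1, H:0
level(G) = 1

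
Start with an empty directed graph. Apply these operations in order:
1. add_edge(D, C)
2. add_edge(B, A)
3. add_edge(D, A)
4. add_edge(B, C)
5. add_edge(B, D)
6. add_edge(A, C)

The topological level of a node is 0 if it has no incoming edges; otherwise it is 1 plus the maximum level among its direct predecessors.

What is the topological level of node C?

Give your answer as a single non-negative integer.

Answer: 3

Derivation:
Op 1: add_edge(D, C). Edges now: 1
Op 2: add_edge(B, A). Edges now: 2
Op 3: add_edge(D, A). Edges now: 3
Op 4: add_edge(B, C). Edges now: 4
Op 5: add_edge(B, D). Edges now: 5
Op 6: add_edge(A, C). Edges now: 6
Compute levels (Kahn BFS):
  sources (in-degree 0): B
  process B: level=0
    B->A: in-degree(A)=1, level(A)>=1
    B->C: in-degree(C)=2, level(C)>=1
    B->D: in-degree(D)=0, level(D)=1, enqueue
  process D: level=1
    D->A: in-degree(A)=0, level(A)=2, enqueue
    D->C: in-degree(C)=1, level(C)>=2
  process A: level=2
    A->C: in-degree(C)=0, level(C)=3, enqueue
  process C: level=3
All levels: A:2, B:0, C:3, D:1
level(C) = 3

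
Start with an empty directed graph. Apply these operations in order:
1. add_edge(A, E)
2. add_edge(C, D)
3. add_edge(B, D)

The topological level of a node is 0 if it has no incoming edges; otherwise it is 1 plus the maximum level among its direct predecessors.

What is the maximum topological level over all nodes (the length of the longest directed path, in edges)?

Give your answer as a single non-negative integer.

Op 1: add_edge(A, E). Edges now: 1
Op 2: add_edge(C, D). Edges now: 2
Op 3: add_edge(B, D). Edges now: 3
Compute levels (Kahn BFS):
  sources (in-degree 0): A, B, C
  process A: level=0
    A->E: in-degree(E)=0, level(E)=1, enqueue
  process B: level=0
    B->D: in-degree(D)=1, level(D)>=1
  process C: level=0
    C->D: in-degree(D)=0, level(D)=1, enqueue
  process E: level=1
  process D: level=1
All levels: A:0, B:0, C:0, D:1, E:1
max level = 1

Answer: 1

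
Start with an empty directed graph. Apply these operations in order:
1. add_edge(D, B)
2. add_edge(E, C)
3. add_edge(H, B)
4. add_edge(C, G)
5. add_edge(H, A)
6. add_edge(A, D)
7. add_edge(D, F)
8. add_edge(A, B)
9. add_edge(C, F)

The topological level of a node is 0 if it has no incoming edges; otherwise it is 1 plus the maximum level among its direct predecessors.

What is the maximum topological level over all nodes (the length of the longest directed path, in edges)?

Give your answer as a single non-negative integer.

Op 1: add_edge(D, B). Edges now: 1
Op 2: add_edge(E, C). Edges now: 2
Op 3: add_edge(H, B). Edges now: 3
Op 4: add_edge(C, G). Edges now: 4
Op 5: add_edge(H, A). Edges now: 5
Op 6: add_edge(A, D). Edges now: 6
Op 7: add_edge(D, F). Edges now: 7
Op 8: add_edge(A, B). Edges now: 8
Op 9: add_edge(C, F). Edges now: 9
Compute levels (Kahn BFS):
  sources (in-degree 0): E, H
  process E: level=0
    E->C: in-degree(C)=0, level(C)=1, enqueue
  process H: level=0
    H->A: in-degree(A)=0, level(A)=1, enqueue
    H->B: in-degree(B)=2, level(B)>=1
  process C: level=1
    C->F: in-degree(F)=1, level(F)>=2
    C->G: in-degree(G)=0, level(G)=2, enqueue
  process A: level=1
    A->B: in-degree(B)=1, level(B)>=2
    A->D: in-degree(D)=0, level(D)=2, enqueue
  process G: level=2
  process D: level=2
    D->B: in-degree(B)=0, level(B)=3, enqueue
    D->F: in-degree(F)=0, level(F)=3, enqueue
  process B: level=3
  process F: level=3
All levels: A:1, B:3, C:1, D:2, E:0, F:3, G:2, H:0
max level = 3

Answer: 3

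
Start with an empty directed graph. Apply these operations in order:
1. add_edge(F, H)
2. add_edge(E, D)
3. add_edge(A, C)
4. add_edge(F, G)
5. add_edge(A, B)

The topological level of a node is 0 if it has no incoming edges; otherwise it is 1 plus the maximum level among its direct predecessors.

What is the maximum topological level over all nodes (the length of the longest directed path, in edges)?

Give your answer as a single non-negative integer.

Answer: 1

Derivation:
Op 1: add_edge(F, H). Edges now: 1
Op 2: add_edge(E, D). Edges now: 2
Op 3: add_edge(A, C). Edges now: 3
Op 4: add_edge(F, G). Edges now: 4
Op 5: add_edge(A, B). Edges now: 5
Compute levels (Kahn BFS):
  sources (in-degree 0): A, E, F
  process A: level=0
    A->B: in-degree(B)=0, level(B)=1, enqueue
    A->C: in-degree(C)=0, level(C)=1, enqueue
  process E: level=0
    E->D: in-degree(D)=0, level(D)=1, enqueue
  process F: level=0
    F->G: in-degree(G)=0, level(G)=1, enqueue
    F->H: in-degree(H)=0, level(H)=1, enqueue
  process B: level=1
  process C: level=1
  process D: level=1
  process G: level=1
  process H: level=1
All levels: A:0, B:1, C:1, D:1, E:0, F:0, G:1, H:1
max level = 1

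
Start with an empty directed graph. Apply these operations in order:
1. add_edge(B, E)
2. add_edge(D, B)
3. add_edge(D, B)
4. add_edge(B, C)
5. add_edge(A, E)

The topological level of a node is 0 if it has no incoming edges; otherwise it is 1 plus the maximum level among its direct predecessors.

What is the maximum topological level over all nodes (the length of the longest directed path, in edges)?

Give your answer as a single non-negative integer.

Answer: 2

Derivation:
Op 1: add_edge(B, E). Edges now: 1
Op 2: add_edge(D, B). Edges now: 2
Op 3: add_edge(D, B) (duplicate, no change). Edges now: 2
Op 4: add_edge(B, C). Edges now: 3
Op 5: add_edge(A, E). Edges now: 4
Compute levels (Kahn BFS):
  sources (in-degree 0): A, D
  process A: level=0
    A->E: in-degree(E)=1, level(E)>=1
  process D: level=0
    D->B: in-degree(B)=0, level(B)=1, enqueue
  process B: level=1
    B->C: in-degree(C)=0, level(C)=2, enqueue
    B->E: in-degree(E)=0, level(E)=2, enqueue
  process C: level=2
  process E: level=2
All levels: A:0, B:1, C:2, D:0, E:2
max level = 2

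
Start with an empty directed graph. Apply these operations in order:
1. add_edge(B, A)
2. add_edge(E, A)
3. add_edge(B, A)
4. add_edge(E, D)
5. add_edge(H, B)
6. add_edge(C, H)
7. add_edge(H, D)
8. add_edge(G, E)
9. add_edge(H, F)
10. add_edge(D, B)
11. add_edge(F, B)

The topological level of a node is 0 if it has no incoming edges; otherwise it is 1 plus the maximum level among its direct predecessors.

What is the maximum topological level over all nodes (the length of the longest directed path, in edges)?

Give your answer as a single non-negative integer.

Op 1: add_edge(B, A). Edges now: 1
Op 2: add_edge(E, A). Edges now: 2
Op 3: add_edge(B, A) (duplicate, no change). Edges now: 2
Op 4: add_edge(E, D). Edges now: 3
Op 5: add_edge(H, B). Edges now: 4
Op 6: add_edge(C, H). Edges now: 5
Op 7: add_edge(H, D). Edges now: 6
Op 8: add_edge(G, E). Edges now: 7
Op 9: add_edge(H, F). Edges now: 8
Op 10: add_edge(D, B). Edges now: 9
Op 11: add_edge(F, B). Edges now: 10
Compute levels (Kahn BFS):
  sources (in-degree 0): C, G
  process C: level=0
    C->H: in-degree(H)=0, level(H)=1, enqueue
  process G: level=0
    G->E: in-degree(E)=0, level(E)=1, enqueue
  process H: level=1
    H->B: in-degree(B)=2, level(B)>=2
    H->D: in-degree(D)=1, level(D)>=2
    H->F: in-degree(F)=0, level(F)=2, enqueue
  process E: level=1
    E->A: in-degree(A)=1, level(A)>=2
    E->D: in-degree(D)=0, level(D)=2, enqueue
  process F: level=2
    F->B: in-degree(B)=1, level(B)>=3
  process D: level=2
    D->B: in-degree(B)=0, level(B)=3, enqueue
  process B: level=3
    B->A: in-degree(A)=0, level(A)=4, enqueue
  process A: level=4
All levels: A:4, B:3, C:0, D:2, E:1, F:2, G:0, H:1
max level = 4

Answer: 4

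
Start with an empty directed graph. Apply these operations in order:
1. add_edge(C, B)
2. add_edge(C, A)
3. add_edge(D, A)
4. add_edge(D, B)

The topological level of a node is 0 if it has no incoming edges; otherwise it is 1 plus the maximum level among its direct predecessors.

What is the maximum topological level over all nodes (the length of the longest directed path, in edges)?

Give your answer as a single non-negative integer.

Op 1: add_edge(C, B). Edges now: 1
Op 2: add_edge(C, A). Edges now: 2
Op 3: add_edge(D, A). Edges now: 3
Op 4: add_edge(D, B). Edges now: 4
Compute levels (Kahn BFS):
  sources (in-degree 0): C, D
  process C: level=0
    C->A: in-degree(A)=1, level(A)>=1
    C->B: in-degree(B)=1, level(B)>=1
  process D: level=0
    D->A: in-degree(A)=0, level(A)=1, enqueue
    D->B: in-degree(B)=0, level(B)=1, enqueue
  process A: level=1
  process B: level=1
All levels: A:1, B:1, C:0, D:0
max level = 1

Answer: 1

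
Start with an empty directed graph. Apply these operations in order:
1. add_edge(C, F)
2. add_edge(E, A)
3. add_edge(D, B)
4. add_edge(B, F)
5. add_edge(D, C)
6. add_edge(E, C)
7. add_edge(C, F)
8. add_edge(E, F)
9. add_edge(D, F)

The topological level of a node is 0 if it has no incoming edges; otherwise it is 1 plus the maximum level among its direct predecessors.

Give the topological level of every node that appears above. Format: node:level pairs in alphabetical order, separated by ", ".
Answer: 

Op 1: add_edge(C, F). Edges now: 1
Op 2: add_edge(E, A). Edges now: 2
Op 3: add_edge(D, B). Edges now: 3
Op 4: add_edge(B, F). Edges now: 4
Op 5: add_edge(D, C). Edges now: 5
Op 6: add_edge(E, C). Edges now: 6
Op 7: add_edge(C, F) (duplicate, no change). Edges now: 6
Op 8: add_edge(E, F). Edges now: 7
Op 9: add_edge(D, F). Edges now: 8
Compute levels (Kahn BFS):
  sources (in-degree 0): D, E
  process D: level=0
    D->B: in-degree(B)=0, level(B)=1, enqueue
    D->C: in-degree(C)=1, level(C)>=1
    D->F: in-degree(F)=3, level(F)>=1
  process E: level=0
    E->A: in-degree(A)=0, level(A)=1, enqueue
    E->C: in-degree(C)=0, level(C)=1, enqueue
    E->F: in-degree(F)=2, level(F)>=1
  process B: level=1
    B->F: in-degree(F)=1, level(F)>=2
  process A: level=1
  process C: level=1
    C->F: in-degree(F)=0, level(F)=2, enqueue
  process F: level=2
All levels: A:1, B:1, C:1, D:0, E:0, F:2

Answer: A:1, B:1, C:1, D:0, E:0, F:2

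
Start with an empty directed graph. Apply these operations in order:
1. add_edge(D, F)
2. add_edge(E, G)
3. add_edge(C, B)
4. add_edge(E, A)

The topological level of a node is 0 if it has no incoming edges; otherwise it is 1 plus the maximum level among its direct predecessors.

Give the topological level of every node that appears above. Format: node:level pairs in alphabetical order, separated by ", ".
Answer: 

Answer: A:1, B:1, C:0, D:0, E:0, F:1, G:1

Derivation:
Op 1: add_edge(D, F). Edges now: 1
Op 2: add_edge(E, G). Edges now: 2
Op 3: add_edge(C, B). Edges now: 3
Op 4: add_edge(E, A). Edges now: 4
Compute levels (Kahn BFS):
  sources (in-degree 0): C, D, E
  process C: level=0
    C->B: in-degree(B)=0, level(B)=1, enqueue
  process D: level=0
    D->F: in-degree(F)=0, level(F)=1, enqueue
  process E: level=0
    E->A: in-degree(A)=0, level(A)=1, enqueue
    E->G: in-degree(G)=0, level(G)=1, enqueue
  process B: level=1
  process F: level=1
  process A: level=1
  process G: level=1
All levels: A:1, B:1, C:0, D:0, E:0, F:1, G:1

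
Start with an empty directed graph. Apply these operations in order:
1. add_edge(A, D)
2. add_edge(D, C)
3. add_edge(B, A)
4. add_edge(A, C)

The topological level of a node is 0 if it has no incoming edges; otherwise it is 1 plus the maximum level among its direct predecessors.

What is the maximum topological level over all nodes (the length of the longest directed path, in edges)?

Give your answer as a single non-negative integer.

Op 1: add_edge(A, D). Edges now: 1
Op 2: add_edge(D, C). Edges now: 2
Op 3: add_edge(B, A). Edges now: 3
Op 4: add_edge(A, C). Edges now: 4
Compute levels (Kahn BFS):
  sources (in-degree 0): B
  process B: level=0
    B->A: in-degree(A)=0, level(A)=1, enqueue
  process A: level=1
    A->C: in-degree(C)=1, level(C)>=2
    A->D: in-degree(D)=0, level(D)=2, enqueue
  process D: level=2
    D->C: in-degree(C)=0, level(C)=3, enqueue
  process C: level=3
All levels: A:1, B:0, C:3, D:2
max level = 3

Answer: 3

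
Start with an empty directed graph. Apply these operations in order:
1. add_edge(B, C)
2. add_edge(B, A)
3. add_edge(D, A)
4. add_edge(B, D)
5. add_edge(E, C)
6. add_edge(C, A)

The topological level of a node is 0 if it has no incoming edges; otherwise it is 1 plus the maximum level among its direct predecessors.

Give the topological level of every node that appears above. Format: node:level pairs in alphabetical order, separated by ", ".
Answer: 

Op 1: add_edge(B, C). Edges now: 1
Op 2: add_edge(B, A). Edges now: 2
Op 3: add_edge(D, A). Edges now: 3
Op 4: add_edge(B, D). Edges now: 4
Op 5: add_edge(E, C). Edges now: 5
Op 6: add_edge(C, A). Edges now: 6
Compute levels (Kahn BFS):
  sources (in-degree 0): B, E
  process B: level=0
    B->A: in-degree(A)=2, level(A)>=1
    B->C: in-degree(C)=1, level(C)>=1
    B->D: in-degree(D)=0, level(D)=1, enqueue
  process E: level=0
    E->C: in-degree(C)=0, level(C)=1, enqueue
  process D: level=1
    D->A: in-degree(A)=1, level(A)>=2
  process C: level=1
    C->A: in-degree(A)=0, level(A)=2, enqueue
  process A: level=2
All levels: A:2, B:0, C:1, D:1, E:0

Answer: A:2, B:0, C:1, D:1, E:0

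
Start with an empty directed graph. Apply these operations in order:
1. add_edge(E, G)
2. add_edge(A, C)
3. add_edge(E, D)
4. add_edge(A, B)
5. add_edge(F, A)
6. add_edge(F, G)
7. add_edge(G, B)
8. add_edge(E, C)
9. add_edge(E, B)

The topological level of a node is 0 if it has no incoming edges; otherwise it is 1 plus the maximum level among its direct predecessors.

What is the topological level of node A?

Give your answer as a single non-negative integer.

Answer: 1

Derivation:
Op 1: add_edge(E, G). Edges now: 1
Op 2: add_edge(A, C). Edges now: 2
Op 3: add_edge(E, D). Edges now: 3
Op 4: add_edge(A, B). Edges now: 4
Op 5: add_edge(F, A). Edges now: 5
Op 6: add_edge(F, G). Edges now: 6
Op 7: add_edge(G, B). Edges now: 7
Op 8: add_edge(E, C). Edges now: 8
Op 9: add_edge(E, B). Edges now: 9
Compute levels (Kahn BFS):
  sources (in-degree 0): E, F
  process E: level=0
    E->B: in-degree(B)=2, level(B)>=1
    E->C: in-degree(C)=1, level(C)>=1
    E->D: in-degree(D)=0, level(D)=1, enqueue
    E->G: in-degree(G)=1, level(G)>=1
  process F: level=0
    F->A: in-degree(A)=0, level(A)=1, enqueue
    F->G: in-degree(G)=0, level(G)=1, enqueue
  process D: level=1
  process A: level=1
    A->B: in-degree(B)=1, level(B)>=2
    A->C: in-degree(C)=0, level(C)=2, enqueue
  process G: level=1
    G->B: in-degree(B)=0, level(B)=2, enqueue
  process C: level=2
  process B: level=2
All levels: A:1, B:2, C:2, D:1, E:0, F:0, G:1
level(A) = 1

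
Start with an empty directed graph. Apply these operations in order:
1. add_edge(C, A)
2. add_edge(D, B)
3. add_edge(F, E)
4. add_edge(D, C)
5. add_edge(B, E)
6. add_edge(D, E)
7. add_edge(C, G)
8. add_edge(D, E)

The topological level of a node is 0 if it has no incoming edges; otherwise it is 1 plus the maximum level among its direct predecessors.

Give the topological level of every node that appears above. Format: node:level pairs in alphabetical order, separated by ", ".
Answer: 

Answer: A:2, B:1, C:1, D:0, E:2, F:0, G:2

Derivation:
Op 1: add_edge(C, A). Edges now: 1
Op 2: add_edge(D, B). Edges now: 2
Op 3: add_edge(F, E). Edges now: 3
Op 4: add_edge(D, C). Edges now: 4
Op 5: add_edge(B, E). Edges now: 5
Op 6: add_edge(D, E). Edges now: 6
Op 7: add_edge(C, G). Edges now: 7
Op 8: add_edge(D, E) (duplicate, no change). Edges now: 7
Compute levels (Kahn BFS):
  sources (in-degree 0): D, F
  process D: level=0
    D->B: in-degree(B)=0, level(B)=1, enqueue
    D->C: in-degree(C)=0, level(C)=1, enqueue
    D->E: in-degree(E)=2, level(E)>=1
  process F: level=0
    F->E: in-degree(E)=1, level(E)>=1
  process B: level=1
    B->E: in-degree(E)=0, level(E)=2, enqueue
  process C: level=1
    C->A: in-degree(A)=0, level(A)=2, enqueue
    C->G: in-degree(G)=0, level(G)=2, enqueue
  process E: level=2
  process A: level=2
  process G: level=2
All levels: A:2, B:1, C:1, D:0, E:2, F:0, G:2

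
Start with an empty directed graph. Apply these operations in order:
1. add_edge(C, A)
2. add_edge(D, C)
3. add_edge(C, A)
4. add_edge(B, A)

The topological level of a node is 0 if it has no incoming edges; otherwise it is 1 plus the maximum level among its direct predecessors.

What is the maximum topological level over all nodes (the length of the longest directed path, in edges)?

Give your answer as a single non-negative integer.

Op 1: add_edge(C, A). Edges now: 1
Op 2: add_edge(D, C). Edges now: 2
Op 3: add_edge(C, A) (duplicate, no change). Edges now: 2
Op 4: add_edge(B, A). Edges now: 3
Compute levels (Kahn BFS):
  sources (in-degree 0): B, D
  process B: level=0
    B->A: in-degree(A)=1, level(A)>=1
  process D: level=0
    D->C: in-degree(C)=0, level(C)=1, enqueue
  process C: level=1
    C->A: in-degree(A)=0, level(A)=2, enqueue
  process A: level=2
All levels: A:2, B:0, C:1, D:0
max level = 2

Answer: 2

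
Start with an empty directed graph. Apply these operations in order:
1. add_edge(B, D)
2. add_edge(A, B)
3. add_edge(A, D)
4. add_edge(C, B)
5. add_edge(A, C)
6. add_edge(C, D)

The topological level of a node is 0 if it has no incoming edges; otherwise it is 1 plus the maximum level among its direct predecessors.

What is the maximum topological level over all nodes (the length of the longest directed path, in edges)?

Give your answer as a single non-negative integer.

Answer: 3

Derivation:
Op 1: add_edge(B, D). Edges now: 1
Op 2: add_edge(A, B). Edges now: 2
Op 3: add_edge(A, D). Edges now: 3
Op 4: add_edge(C, B). Edges now: 4
Op 5: add_edge(A, C). Edges now: 5
Op 6: add_edge(C, D). Edges now: 6
Compute levels (Kahn BFS):
  sources (in-degree 0): A
  process A: level=0
    A->B: in-degree(B)=1, level(B)>=1
    A->C: in-degree(C)=0, level(C)=1, enqueue
    A->D: in-degree(D)=2, level(D)>=1
  process C: level=1
    C->B: in-degree(B)=0, level(B)=2, enqueue
    C->D: in-degree(D)=1, level(D)>=2
  process B: level=2
    B->D: in-degree(D)=0, level(D)=3, enqueue
  process D: level=3
All levels: A:0, B:2, C:1, D:3
max level = 3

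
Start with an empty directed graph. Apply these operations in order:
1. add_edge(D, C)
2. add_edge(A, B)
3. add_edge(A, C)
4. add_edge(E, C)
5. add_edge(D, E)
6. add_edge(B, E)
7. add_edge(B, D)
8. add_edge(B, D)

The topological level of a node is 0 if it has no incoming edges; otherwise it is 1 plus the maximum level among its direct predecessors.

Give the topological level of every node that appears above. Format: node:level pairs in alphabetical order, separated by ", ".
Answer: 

Op 1: add_edge(D, C). Edges now: 1
Op 2: add_edge(A, B). Edges now: 2
Op 3: add_edge(A, C). Edges now: 3
Op 4: add_edge(E, C). Edges now: 4
Op 5: add_edge(D, E). Edges now: 5
Op 6: add_edge(B, E). Edges now: 6
Op 7: add_edge(B, D). Edges now: 7
Op 8: add_edge(B, D) (duplicate, no change). Edges now: 7
Compute levels (Kahn BFS):
  sources (in-degree 0): A
  process A: level=0
    A->B: in-degree(B)=0, level(B)=1, enqueue
    A->C: in-degree(C)=2, level(C)>=1
  process B: level=1
    B->D: in-degree(D)=0, level(D)=2, enqueue
    B->E: in-degree(E)=1, level(E)>=2
  process D: level=2
    D->C: in-degree(C)=1, level(C)>=3
    D->E: in-degree(E)=0, level(E)=3, enqueue
  process E: level=3
    E->C: in-degree(C)=0, level(C)=4, enqueue
  process C: level=4
All levels: A:0, B:1, C:4, D:2, E:3

Answer: A:0, B:1, C:4, D:2, E:3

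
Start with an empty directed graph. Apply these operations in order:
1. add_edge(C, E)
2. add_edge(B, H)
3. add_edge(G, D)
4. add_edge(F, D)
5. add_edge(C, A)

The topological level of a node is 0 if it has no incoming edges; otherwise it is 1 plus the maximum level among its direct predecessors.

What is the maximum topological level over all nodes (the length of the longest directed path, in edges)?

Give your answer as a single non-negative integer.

Answer: 1

Derivation:
Op 1: add_edge(C, E). Edges now: 1
Op 2: add_edge(B, H). Edges now: 2
Op 3: add_edge(G, D). Edges now: 3
Op 4: add_edge(F, D). Edges now: 4
Op 5: add_edge(C, A). Edges now: 5
Compute levels (Kahn BFS):
  sources (in-degree 0): B, C, F, G
  process B: level=0
    B->H: in-degree(H)=0, level(H)=1, enqueue
  process C: level=0
    C->A: in-degree(A)=0, level(A)=1, enqueue
    C->E: in-degree(E)=0, level(E)=1, enqueue
  process F: level=0
    F->D: in-degree(D)=1, level(D)>=1
  process G: level=0
    G->D: in-degree(D)=0, level(D)=1, enqueue
  process H: level=1
  process A: level=1
  process E: level=1
  process D: level=1
All levels: A:1, B:0, C:0, D:1, E:1, F:0, G:0, H:1
max level = 1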